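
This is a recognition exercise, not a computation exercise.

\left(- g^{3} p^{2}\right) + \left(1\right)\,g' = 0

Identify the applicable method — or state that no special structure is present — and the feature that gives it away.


Verdict: separation of variables — solved for the derivative, the right side factors as p^{2} times g^{3} — all p-dependence separates from all g-dependence.


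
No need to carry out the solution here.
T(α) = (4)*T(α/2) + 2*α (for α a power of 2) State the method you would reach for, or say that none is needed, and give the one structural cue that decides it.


Technique: the master substitution — the call at α/2 makes this multiplicative recursion; the master-style substitution converts it to additive.


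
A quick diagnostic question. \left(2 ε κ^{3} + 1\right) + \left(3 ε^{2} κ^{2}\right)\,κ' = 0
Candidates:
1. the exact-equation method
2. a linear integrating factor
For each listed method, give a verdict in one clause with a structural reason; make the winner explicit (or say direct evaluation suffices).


Best approach: the exact-equation method — checking ∂/∂κ of 2 ε κ^{3} + 1 against ∂/∂ε of 3 ε^{2} κ^{2}: they match — the equation is exact as it stands.
- the exact-equation method: yes, a natural case for it.
- a linear integrating factor: a nonlinear term in the unknown puts this outside the integrating-factor template.


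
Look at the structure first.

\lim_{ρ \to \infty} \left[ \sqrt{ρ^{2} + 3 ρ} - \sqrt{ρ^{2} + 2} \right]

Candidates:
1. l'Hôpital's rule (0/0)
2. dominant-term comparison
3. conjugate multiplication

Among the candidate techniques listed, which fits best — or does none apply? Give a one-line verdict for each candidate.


Method: conjugate multiplication — divergence minus divergence hides a finite answer — expose it by pairing \sqrt{ρ^{2} + 3 ρ} - \sqrt{ρ^{2} + 2} with its conjugate.
- l'Hôpital's rule (0/0): the expression is a difference driving to ∞ − ∞, not a 0/0 quotient — there is no ratio for the rule to differentiate.
- dominant-term comparison: no ranking of term growth rates resolves the limit here.
- conjugate multiplication — applicable, and directly so.


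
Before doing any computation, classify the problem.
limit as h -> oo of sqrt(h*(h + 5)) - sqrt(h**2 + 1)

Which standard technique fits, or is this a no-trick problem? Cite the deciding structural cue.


Method: conjugate multiplication — turning the difference into a conjugate-rationalized ratio makes the limit readable.


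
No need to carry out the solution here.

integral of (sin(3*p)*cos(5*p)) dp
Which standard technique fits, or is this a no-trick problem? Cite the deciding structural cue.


Technique: a trigonometric identity — sin(3*p)*cos(5*p) mixes two frequencies; the product-to-sum identity splits it into single-frequency sinusoids.


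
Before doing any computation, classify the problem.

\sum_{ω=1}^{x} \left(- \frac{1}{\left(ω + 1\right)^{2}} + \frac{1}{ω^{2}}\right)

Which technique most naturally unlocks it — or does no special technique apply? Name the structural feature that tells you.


Verdict: telescoping — the generic term is a one-step difference of \frac{1}{ω^{2}}, so partial sums shortcut to endpoint evaluation.


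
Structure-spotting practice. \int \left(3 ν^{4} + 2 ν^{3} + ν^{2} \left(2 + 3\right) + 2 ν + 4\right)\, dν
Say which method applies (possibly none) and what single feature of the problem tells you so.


Diagnosis: no special technique — a term-by-term power-rule job in ν; no substitution or rearrangement earns its keep here.


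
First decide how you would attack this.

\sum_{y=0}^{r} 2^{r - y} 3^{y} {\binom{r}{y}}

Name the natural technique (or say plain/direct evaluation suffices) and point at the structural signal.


Diagnosis: the binomial theorem — {\binom{r}{y}} weighting matched powers of 3 and 2 is the expanded form of (3 + 2)^r — fold it back up.


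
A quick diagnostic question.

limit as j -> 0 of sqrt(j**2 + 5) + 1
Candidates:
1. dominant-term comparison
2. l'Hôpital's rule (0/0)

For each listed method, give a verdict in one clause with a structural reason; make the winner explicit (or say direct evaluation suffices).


Diagnosis: no special technique — no denominator vanishes and nothing blows up at 0: direct substitution is the whole computation.
- dominant-term comparison: this is not a rational comparison of growth rates at infinity.
- l'Hôpital's rule (0/0): substituting the point produces a determinate value, not a 0 over 0 clash.


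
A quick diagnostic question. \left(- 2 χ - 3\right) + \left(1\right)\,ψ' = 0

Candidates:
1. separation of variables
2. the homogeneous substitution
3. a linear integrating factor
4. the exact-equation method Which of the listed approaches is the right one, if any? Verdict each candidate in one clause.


Diagnosis: no special technique — solved for the derivative, ψ never appears on the right — this is a direct integration in χ, not a differential-equations problem at heart.
- separation of variables — any separation here is vacuous (nothing depends on the unknown); direct integration is the honest label.
- the homogeneous substitution — rescaling both variables together changes the slope, so no ratio substitution collapses it.
- a linear integrating factor: the linear template holds only trivially here (the unknown is absent, so the coefficient is zero) — the method is not the natural label.
- the exact-equation method: the unknown never enters the equation — exactness holds emptily, with nothing for the method to add.


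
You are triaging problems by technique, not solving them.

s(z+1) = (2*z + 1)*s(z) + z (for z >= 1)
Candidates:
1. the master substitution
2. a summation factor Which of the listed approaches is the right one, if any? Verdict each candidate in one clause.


Diagnosis: a summation factor — because the multiplier 2*z + 1 is index-dependent, divide through by its running product and sum the resulting differences.
- the master substitution — no fixed divisor shrinks the index between calls.
- a summation factor: applies; the problem has the shape this method handles.


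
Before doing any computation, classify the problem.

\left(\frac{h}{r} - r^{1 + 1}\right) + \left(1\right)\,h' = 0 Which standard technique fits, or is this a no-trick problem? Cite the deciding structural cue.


Diagnosis: a linear integrating factor — the unknown enters only to the first power against a nonzero forcing term — the integrating-factor template applies directly.


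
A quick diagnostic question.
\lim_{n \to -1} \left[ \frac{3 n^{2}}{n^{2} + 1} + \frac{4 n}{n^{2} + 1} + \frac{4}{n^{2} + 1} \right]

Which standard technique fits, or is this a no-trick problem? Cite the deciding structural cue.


Technique: no special technique — no denominator vanishes and nothing blows up at -1: direct substitution is the whole computation.


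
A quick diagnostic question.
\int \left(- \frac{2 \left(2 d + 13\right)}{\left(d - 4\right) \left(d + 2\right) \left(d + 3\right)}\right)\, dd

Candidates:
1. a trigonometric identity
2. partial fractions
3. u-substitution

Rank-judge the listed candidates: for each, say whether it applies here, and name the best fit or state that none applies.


Method: partial fractions — a proper rational integrand whose denominator splits into simpler factors — decompose into partial fractions first.
- a trigonometric identity — no sine or cosine appears, so there is nothing for a trigonometric identity to act on.
- partial fractions: yes, a natural case for it.
- u-substitution — no subexpression of the integrand serves as a whole-integral substitution inner — individual terms may offer their own, but none carries its derivative as a factor of the full integrand; a working change of variable would have to be constructed from outside the expression.


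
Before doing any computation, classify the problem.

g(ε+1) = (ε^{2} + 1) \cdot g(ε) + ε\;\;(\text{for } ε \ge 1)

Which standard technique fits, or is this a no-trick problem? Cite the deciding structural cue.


Best approach: a summation factor — first-order linear but the coefficient ε^{2} + 1 moves with the index — divide by the cumulative product and telescope.


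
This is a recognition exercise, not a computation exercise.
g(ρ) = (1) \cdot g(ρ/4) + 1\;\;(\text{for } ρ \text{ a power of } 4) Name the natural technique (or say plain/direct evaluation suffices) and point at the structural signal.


Method: the master substitution — the argument contracts 4-fold per step: reindex ρ exponentially and solve the linear recurrence in the new index.


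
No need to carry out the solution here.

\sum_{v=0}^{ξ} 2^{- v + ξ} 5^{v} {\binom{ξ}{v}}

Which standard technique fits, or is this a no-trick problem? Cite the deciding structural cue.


Diagnosis: the binomial theorem — the binomial coefficients weight matched powers of 5 and 2, which is exactly the expansion of a binomial power.


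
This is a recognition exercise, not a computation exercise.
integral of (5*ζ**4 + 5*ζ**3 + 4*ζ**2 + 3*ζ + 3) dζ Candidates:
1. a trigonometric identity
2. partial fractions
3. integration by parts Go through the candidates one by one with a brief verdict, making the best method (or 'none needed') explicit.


Diagnosis: no special technique — scan for structure and find none: constant multiples of powers of ζ, integrate directly.
- a trigonometric identity — there is no trigonometric structure at all — the integrand carries no sine or cosine to rewrite.
- partial fractions: there is no rational-function structure to decompose.
- integration by parts: splitting off a factor buys nothing — the integrand integrates directly without parts.


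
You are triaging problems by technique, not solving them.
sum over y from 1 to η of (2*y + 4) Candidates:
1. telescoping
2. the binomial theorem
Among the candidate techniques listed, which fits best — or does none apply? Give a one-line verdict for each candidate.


Diagnosis: no special technique — nothing telescopes and nothing is geometric; polynomial terms in y sum term by term.
- telescoping — the summand is not presented as a shifted difference — a telescoping rewrite may exist, but the displayed structure does not offer one.
- the binomial theorem — no binomial coefficients pair with matched powers.


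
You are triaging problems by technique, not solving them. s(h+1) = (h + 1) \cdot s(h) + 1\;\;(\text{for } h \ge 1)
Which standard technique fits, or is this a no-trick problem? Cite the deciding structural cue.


Diagnosis: a summation factor — the coefficient h + 1 drifts with the index, so no fixed root exists; normalizing by the cumulative product telescopes it.


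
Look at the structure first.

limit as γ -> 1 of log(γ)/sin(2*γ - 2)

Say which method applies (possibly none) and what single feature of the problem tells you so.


Method: l'Hôpital's rule (0/0) — both numerator and denominator vanish at 1: the genuine 0/0 indeterminate that l'Hôpital exists for. One could equally expand both pieces locally and compare leading terms; the rule does that in one stroke.


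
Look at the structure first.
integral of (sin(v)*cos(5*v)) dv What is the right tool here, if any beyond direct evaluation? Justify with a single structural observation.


Verdict: a trigonometric identity — two different frequencies multiply in sin(v)*cos(5*v); the product-to-sum formula separates them.


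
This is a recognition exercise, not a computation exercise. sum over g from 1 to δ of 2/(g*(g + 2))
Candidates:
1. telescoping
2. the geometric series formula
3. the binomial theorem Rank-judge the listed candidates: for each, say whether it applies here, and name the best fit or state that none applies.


Method: telescoping — integer-spaced poles in 2/(g*(g + 2)) are the telescoping signature in disguise.
- telescoping: applies; the problem has the shape this method handles.
- the geometric series formula — the ratio of consecutive terms depends on the index.
- the binomial theorem: there is no sum-raised-to-a-power identity hiding in these terms.


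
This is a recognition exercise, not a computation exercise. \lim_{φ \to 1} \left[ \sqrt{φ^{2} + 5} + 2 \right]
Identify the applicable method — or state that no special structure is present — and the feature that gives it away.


Technique: no special technique — the expression is continuous at 1 — substitute and evaluate; no indeterminate form appears.


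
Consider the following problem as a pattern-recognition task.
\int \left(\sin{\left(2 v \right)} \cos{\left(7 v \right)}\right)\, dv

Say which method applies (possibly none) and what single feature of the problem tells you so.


Best approach: a trigonometric identity — \sin{\left(2 v \right)} \cos{\left(7 v \right)} is a beat pattern — rewrite the product as a sum of single-frequency waves before integrating.


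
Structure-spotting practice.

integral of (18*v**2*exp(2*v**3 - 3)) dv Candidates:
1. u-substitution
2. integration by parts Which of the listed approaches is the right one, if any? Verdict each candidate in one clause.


Best approach: u-substitution — spotting that 18*v**2 is a constant multiple of the derivative of 2*v**3 - 3 is the key observation — substitute u = 2*v**3 - 3 and the integral becomes one-dimensional in u.
- u-substitution — yes, a natural case for it.
- integration by parts — the non-polynomial partner is not one of the parts kernels — exp, sine, or cosine with a degree-1 argument, or a logarithm.


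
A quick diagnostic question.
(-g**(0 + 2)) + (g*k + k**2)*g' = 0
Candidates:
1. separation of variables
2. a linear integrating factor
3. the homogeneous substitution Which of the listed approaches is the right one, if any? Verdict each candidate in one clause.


Method: the homogeneous substitution — the slope's numerator and denominator share total degree; set v = g/k and the equation drops to separable form. A Bernoulli-style rewrite — possibly after exchanging which variable is treated as dependent — would work as well; the homogeneous substitution is the more immediate reading here.
- separation of variables: the two dependences are entangled, not a clean product of one-variable pieces.
- a linear integrating factor: the unknown enters nonlinearly (through a power, a denominator, or a transcendental function), which the linear integrating-factor recipe cannot absorb as-is — any repair would come from a preliminary substitution, not the factor.
- the homogeneous substitution: yes, a natural case for it.


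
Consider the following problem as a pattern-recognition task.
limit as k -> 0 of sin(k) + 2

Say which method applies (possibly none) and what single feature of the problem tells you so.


Verdict: no special technique — the function is continuous at 0; evaluation is itself the limit, no machinery required.


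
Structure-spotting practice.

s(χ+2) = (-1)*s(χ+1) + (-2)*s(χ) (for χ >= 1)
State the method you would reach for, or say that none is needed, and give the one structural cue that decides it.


Method: the characteristic-root method — the recurrence is linear and homogeneous with constant coefficients, so the ansatz r^χ turns it into a polynomial equation for r.


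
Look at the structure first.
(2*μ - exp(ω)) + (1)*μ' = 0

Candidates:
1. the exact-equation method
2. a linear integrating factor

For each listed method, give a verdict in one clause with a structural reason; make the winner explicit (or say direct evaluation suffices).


Method: a linear integrating factor — μ enters only linearly with coefficient 2; multiply by exp of the integral of 2 and the left side becomes one derivative.
- the exact-equation method: the mixed-partials test fails on this split — it is not an exact differential as presented.
- a linear integrating factor — applicable, and directly so.


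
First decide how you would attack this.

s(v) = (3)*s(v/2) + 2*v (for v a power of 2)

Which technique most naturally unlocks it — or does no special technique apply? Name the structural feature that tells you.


Technique: the master substitution — treat m = log base 2 of v as the new clock: one recursion step advances m by one while v scales by 2.


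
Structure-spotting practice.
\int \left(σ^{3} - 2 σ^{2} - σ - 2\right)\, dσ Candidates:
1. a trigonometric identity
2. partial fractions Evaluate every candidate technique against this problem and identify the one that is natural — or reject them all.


Technique: no special technique — every term is a constant multiple of a power of σ; term-wise power-rule integration needs no preliminary transformation.
- a trigonometric identity: with no trigonometric functions present, identity rewriting has no target.
- partial fractions: there is no rational-function structure to decompose.


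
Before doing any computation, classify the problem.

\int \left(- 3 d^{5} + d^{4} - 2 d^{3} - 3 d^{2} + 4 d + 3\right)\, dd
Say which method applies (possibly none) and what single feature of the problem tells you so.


Diagnosis: no special technique — nothing composite, nothing rational, nothing trigonometric — each constant-multiple power of d integrates by the power rule alone.


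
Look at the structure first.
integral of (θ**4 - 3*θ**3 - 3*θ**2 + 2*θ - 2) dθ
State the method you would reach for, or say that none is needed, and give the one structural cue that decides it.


Best approach: no special technique — scan for structure and find none: constant multiples of powers of θ, integrate directly.


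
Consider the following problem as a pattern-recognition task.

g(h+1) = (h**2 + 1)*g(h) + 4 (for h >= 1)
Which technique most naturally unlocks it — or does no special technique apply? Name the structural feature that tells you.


Best approach: a summation factor — normalize by the running product of h**2 + 1: the left side becomes a difference, and differences sum.


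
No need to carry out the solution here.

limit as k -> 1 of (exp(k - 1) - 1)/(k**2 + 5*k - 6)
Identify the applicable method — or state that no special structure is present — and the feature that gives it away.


Diagnosis: l'Hôpital's rule (0/0) — both numerator and denominator vanish at 1: the genuine 0/0 indeterminate that l'Hôpital exists for. A first-order expansion at the point is an equally standard path; the rule packages it.


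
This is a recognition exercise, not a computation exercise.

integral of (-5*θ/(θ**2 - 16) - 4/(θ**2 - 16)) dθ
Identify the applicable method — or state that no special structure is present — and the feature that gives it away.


Technique: partial fractions — with θ**2 - 16 factorable and the degree on top strictly smaller, simple-fraction decomposition is immediate.


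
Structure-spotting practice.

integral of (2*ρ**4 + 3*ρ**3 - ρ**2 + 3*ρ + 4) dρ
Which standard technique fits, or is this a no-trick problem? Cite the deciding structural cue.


Method: no special technique — scan for structure and find none: constant multiples of powers of ρ, integrate directly.


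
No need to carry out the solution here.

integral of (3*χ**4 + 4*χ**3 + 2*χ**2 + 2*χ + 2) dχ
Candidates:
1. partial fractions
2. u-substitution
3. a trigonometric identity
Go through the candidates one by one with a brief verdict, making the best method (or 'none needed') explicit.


Method: no special technique — every term is a constant multiple of a power of χ; term-wise power-rule integration needs no preliminary transformation.
- partial fractions — the expression is not a ratio of polynomials that decomposes further.
- u-substitution — any workable substitution here is cosmetic — the integrand is already in directly integrable form.
- a trigonometric identity: there is no trigonometric structure at all — the integrand carries no sine or cosine to rewrite.


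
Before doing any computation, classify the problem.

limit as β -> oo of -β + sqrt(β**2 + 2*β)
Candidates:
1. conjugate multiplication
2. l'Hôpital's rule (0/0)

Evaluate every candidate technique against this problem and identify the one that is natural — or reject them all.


Method: conjugate multiplication — this difference gives up after one conjugate multiplication — the radical structure cancels against its conjugate.
- conjugate multiplication: a fit — the right tool for this form.
- l'Hôpital's rule (0/0): the expression is a difference driving to ∞ − ∞, not a 0/0 quotient — there is no ratio for the rule to differentiate.


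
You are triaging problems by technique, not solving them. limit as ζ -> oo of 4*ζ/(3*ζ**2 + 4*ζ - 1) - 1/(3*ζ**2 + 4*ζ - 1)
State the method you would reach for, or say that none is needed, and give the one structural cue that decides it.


Best approach: dominant-term comparison — divide by the highest power of ζ present: lower-order terms vanish and the dominant ratio remains. l'Hôpital's at-infinity variant applies to the expression viewed as a single quotient; the leading-term comparison is the direct route.


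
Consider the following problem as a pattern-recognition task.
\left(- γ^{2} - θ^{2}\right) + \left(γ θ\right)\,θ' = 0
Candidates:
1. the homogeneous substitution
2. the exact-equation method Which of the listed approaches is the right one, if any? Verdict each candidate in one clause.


Diagnosis: the homogeneous substitution — the slope's numerator and denominator share total degree; set v = θ/γ and the equation drops to separable form. This doubles as a Bernoulli equation in the unknown as written; the homogeneous route needs no setup at all.
- the homogeneous substitution — applicable, and directly so.
- the exact-equation method — the mixed-partials test fails on this split — it is not an exact differential as presented.


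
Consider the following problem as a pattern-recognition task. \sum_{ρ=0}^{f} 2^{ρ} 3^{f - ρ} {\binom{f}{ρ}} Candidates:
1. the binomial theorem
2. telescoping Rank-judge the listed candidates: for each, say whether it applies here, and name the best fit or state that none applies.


Verdict: the binomial theorem — {\binom{f}{ρ}} weighting matched powers of 2 and 3 is the expanded form of (2 + 3)^f — fold it back up.
- the binomial theorem: yes, a natural case for it.
- telescoping — neither a shifted-difference shape nor integer-spaced poles are present.


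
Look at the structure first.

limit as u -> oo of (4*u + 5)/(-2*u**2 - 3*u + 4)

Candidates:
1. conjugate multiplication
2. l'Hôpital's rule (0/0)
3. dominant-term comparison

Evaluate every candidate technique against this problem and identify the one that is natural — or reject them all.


Method: dominant-term comparison — growth-rate triage: the leading powers of u decide the limit, everything else is noise.
- conjugate multiplication — rationalization has no target — no divergent radical difference appears.
- l'Hôpital's rule (0/0) — as a single quotient the expression runs to ∞/∞ at the limit point — an at-infinity form of the rule would apply, though the leading-growth comparison is the direct reading.
- dominant-term comparison: yes — fits the structure here.


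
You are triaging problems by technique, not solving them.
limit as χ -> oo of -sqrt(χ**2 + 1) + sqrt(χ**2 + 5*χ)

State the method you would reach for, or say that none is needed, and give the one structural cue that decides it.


Verdict: conjugate multiplication — sqrt(χ**2 + 5*χ) and sqrt(χ**2 + 1) both blow up, but their difference is tame once the conjugate rationalizes it.


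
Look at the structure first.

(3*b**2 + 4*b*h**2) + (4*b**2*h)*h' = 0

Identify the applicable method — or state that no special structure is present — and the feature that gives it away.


Diagnosis: the exact-equation method — because the two cross partials coincide, the form is conservative as written — recover its potential in (b, h).


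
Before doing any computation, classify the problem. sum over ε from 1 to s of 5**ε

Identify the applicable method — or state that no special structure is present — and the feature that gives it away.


Verdict: the geometric series formula — each term is 5 times the previous one, so the geometric-series formula applies directly.


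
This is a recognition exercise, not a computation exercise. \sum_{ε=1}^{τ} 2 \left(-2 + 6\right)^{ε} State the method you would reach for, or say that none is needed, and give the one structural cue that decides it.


Diagnosis: the geometric series formula — consecutive terms stand in a fixed index-free ratio — the geometric sum formula closes it.


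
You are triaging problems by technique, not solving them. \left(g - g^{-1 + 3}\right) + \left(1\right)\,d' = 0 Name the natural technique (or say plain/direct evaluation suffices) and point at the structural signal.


Best approach: no special technique — with d absent the equation is not coupled at all: direct integration in g.


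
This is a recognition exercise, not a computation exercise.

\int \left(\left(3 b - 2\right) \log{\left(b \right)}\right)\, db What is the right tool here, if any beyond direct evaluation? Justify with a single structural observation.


Method: integration by parts — the logarithm \log{\left(b \right)} has no power-rule antiderivative to read off directly, but its derivative is algebraic — so differentiate \log{\left(b \right)} and integrate the polynomial factor 3 b - 2.


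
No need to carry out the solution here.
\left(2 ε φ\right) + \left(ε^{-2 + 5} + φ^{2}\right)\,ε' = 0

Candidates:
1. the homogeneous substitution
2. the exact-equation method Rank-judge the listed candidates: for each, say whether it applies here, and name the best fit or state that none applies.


Verdict: the exact-equation method — equality of cross partials is the green light — assemble the potential function term by term.
- the homogeneous substitution — the slope changes under joint rescaling, failing the degree-zero test.
- the exact-equation method — yes — fits the structure here.


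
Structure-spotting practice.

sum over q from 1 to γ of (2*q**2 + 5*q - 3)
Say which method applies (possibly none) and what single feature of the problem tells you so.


Verdict: no special technique — every summand is a constant multiple of a power of q — apply the standard power-sum identities one degree at a time.


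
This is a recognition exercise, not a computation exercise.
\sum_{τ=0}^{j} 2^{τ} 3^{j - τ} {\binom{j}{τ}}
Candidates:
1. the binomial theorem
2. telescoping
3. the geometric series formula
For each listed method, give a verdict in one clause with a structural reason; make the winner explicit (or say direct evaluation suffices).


Diagnosis: the binomial theorem — the summand is term τ of a binomial expansion in 2 and 3; the whole sum is a single power.
- the binomial theorem: applies; the problem has the shape this method handles.
- telescoping — as presented, consecutive terms share no shifted copy to cancel against — no rewrite is on display to change that.
- the geometric series formula — the ratio of consecutive terms depends on the index.


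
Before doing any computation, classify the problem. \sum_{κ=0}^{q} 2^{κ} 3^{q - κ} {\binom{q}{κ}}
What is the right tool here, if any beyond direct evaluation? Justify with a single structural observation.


Verdict: the binomial theorem — {\binom{q}{κ}} weighting matched powers of 2 and 3 is the expanded form of (2 + 3)^q — fold it back up.


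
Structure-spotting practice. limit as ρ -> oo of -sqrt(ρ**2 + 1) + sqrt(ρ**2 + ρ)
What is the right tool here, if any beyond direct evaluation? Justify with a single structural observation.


Technique: conjugate multiplication — turning the difference into a conjugate-rationalized ratio makes the limit readable.


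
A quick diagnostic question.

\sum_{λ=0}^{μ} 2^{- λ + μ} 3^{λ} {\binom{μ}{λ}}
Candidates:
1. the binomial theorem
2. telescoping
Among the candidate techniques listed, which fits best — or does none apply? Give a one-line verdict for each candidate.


Diagnosis: the binomial theorem — the binomial coefficients weight matched powers of 3 and 2, which is exactly the expansion of a binomial power.
- the binomial theorem — yes, a natural case for it.
- telescoping: the summand is not presented as a shifted difference — a telescoping rewrite may exist, but the displayed structure does not offer one.


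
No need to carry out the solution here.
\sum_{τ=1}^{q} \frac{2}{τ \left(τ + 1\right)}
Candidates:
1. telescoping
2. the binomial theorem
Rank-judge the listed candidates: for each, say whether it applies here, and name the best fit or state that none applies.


Method: telescoping — the denominator's roots in \frac{2}{τ \left(τ + 1\right)} sit an integer apart: decomposition produces a self-cancelling chain.
- telescoping: a fit — the right tool for this form.
- the binomial theorem — the terms do not reassemble into a binomial power.


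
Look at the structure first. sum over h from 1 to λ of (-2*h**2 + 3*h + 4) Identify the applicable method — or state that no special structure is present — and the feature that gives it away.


Method: no special technique — every summand is a constant multiple of a power of h — apply the standard power-sum identities one degree at a time.


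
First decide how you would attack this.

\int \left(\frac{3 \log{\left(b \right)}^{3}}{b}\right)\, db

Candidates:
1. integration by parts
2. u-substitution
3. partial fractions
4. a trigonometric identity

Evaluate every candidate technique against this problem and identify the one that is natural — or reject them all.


Method: u-substitution — read it as f(\log{\left(b \right)}) times a constant multiple of d(\log{\left(b \right)}): one substitution, u = \log{\left(b \right)}, finishes it.
- integration by parts: there is no nonconstant-polynomial-times-kernel split with an exp, sine, cosine (degree-1 argument), or logarithm partner.
- u-substitution — applies; the problem has the shape this method handles.
- partial fractions — the expression is not a ratio of polynomials that decomposes further.
- a trigonometric identity: with no trigonometric functions present, identity rewriting has no target.


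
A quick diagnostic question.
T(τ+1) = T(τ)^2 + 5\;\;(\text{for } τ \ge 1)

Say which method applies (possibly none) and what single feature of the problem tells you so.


Method: no special technique — the new term depends nonlinearly on the old ones, which disqualifies every superposition-based technique.


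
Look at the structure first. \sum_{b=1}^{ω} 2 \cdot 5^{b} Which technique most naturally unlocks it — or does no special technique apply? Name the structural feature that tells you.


Technique: the geometric series formula — the ratio of consecutive terms is the constant 5, independent of the index — a geometric sum.


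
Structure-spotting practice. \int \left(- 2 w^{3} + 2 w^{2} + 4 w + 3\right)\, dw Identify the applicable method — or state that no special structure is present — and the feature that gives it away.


Best approach: no special technique — nothing composite, nothing rational, nothing trigonometric — each constant-multiple power of w integrates by the power rule alone.


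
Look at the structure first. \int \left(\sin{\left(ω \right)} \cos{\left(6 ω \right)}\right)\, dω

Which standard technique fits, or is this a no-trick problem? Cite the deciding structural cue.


Best approach: a trigonometric identity — the identity turns \sin{\left(ω \right)} \cos{\left(6 ω \right)} into two lone cosines/sines, each trivially integrable.


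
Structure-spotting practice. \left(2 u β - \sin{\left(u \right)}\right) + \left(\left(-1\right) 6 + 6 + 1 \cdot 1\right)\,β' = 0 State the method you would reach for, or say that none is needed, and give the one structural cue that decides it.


Diagnosis: a linear integrating factor — β appears only to the first power with coefficient 2 u — the classic integrating-factor setup.


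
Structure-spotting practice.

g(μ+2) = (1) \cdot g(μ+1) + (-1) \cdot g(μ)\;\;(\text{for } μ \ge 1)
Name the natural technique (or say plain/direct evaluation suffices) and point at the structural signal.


Technique: the characteristic-root method — this is the constant-coefficient homogeneous case — the whole solution in μ reduces to a polynomial's roots.


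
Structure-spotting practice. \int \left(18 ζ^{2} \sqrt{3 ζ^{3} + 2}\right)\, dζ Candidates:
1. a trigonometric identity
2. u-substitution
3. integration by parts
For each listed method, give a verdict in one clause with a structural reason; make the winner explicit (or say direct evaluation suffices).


Verdict: u-substitution — 18 ζ^{2} matches the derivative of 3 ζ^{3} + 2 up to a constant; with u = 3 ζ^{3} + 2 the whole integrand folds into a function of u alone.
- a trigonometric identity: with no trigonometric functions present, identity rewriting has no target.
- u-substitution: a fit — the right tool for this form.
- integration by parts — a polynomial factor is present, but its partner is not an exp, sine, or cosine of a degree-1 argument, nor a logarithm.


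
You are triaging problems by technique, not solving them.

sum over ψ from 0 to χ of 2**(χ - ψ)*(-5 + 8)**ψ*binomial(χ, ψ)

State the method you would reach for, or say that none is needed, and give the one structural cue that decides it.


Technique: the binomial theorem — the summand is term ψ of a binomial expansion in (-5 + 8) and 2; the whole sum is a single power.


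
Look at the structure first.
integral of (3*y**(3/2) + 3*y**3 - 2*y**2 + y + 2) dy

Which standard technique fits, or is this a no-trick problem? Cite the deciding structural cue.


Method: no special technique — scan for structure and find none: constant multiples of powers of y, integrate directly.


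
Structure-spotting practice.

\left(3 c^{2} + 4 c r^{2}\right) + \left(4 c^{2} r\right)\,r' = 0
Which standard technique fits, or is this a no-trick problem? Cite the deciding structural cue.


Method: the exact-equation method — check exactness first: here it holds (3 c^{2} + 4 c r^{2}, 4 c^{2} r have matching cross partials), so no integrating factor is needed.


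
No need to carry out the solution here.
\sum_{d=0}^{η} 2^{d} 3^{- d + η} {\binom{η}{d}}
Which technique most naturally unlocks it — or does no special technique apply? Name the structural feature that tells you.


Technique: the binomial theorem — the binomial coefficients weight matched powers of 2 and 3, which is exactly the expansion of a binomial power.


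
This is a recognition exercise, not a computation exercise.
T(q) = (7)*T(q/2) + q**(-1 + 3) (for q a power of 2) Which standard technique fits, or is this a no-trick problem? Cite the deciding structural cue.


Method: the master substitution — the call at q/2 makes this multiplicative recursion; the master-style substitution converts it to additive.


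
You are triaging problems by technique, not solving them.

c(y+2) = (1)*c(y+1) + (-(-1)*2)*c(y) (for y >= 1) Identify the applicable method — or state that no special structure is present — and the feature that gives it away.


Verdict: the characteristic-root method — the recurrence is linear and homogeneous with constant coefficients, so the ansatz r^y turns it into a polynomial equation for r.


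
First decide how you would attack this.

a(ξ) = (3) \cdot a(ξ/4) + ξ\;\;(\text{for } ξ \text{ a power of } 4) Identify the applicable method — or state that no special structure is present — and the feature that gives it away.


Verdict: the master substitution — the argument contracts 4-fold per step: reindex ξ exponentially and solve the linear recurrence in the new index.


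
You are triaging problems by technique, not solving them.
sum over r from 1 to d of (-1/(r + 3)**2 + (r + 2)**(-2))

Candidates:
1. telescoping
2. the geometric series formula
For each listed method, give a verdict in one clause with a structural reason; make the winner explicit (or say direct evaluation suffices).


Technique: telescoping — spot the paired structure — each term adds (r + 2)**(-2) and subtracts its successor value, which the next term restores: the definition of a telescoping chain.
- telescoping — yes — fits the structure here.
- the geometric series formula — dividing successive terms gives an index-dependent quantity, not a constant.


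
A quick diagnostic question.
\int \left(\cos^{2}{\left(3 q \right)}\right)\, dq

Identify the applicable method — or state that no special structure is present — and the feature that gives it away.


Best approach: a trigonometric identity — the exponent on \cos^{2}{\left(3 q \right)} is even — the power-reduction identity is the standard preprocessing step.


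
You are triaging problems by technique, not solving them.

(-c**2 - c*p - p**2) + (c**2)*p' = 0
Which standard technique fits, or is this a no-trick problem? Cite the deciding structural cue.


Verdict: the homogeneous substitution — the slope's numerator and denominator share total degree; set v = p/c and the equation drops to separable form.


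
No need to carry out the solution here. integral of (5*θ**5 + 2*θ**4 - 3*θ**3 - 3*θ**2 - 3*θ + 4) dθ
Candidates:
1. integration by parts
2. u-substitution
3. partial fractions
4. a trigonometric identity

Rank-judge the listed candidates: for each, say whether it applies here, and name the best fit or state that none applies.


Technique: no special technique — the integrand is a sum of constant multiples of powers of θ — integrate term by term.
- integration by parts — parts would only shuffle a directly integrable integrand.
- u-substitution: any workable substitution here is cosmetic — the integrand is already in directly integrable form.
- partial fractions — there is no rational-function structure to decompose.
- a trigonometric identity: no sine or cosine appears, so there is nothing for a trigonometric identity to act on.


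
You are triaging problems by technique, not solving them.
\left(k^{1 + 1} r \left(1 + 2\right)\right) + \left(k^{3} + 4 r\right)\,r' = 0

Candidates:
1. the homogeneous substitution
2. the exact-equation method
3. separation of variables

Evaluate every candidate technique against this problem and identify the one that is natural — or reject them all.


Verdict: the exact-equation method — because the two cross partials coincide, the form is conservative as written — recover its potential in (k, r).
- the homogeneous substitution — the slope does not depend on the ratio of the variables alone.
- the exact-equation method — yes — fits the structure here.
- separation of variables: the two dependences do not factor apart.


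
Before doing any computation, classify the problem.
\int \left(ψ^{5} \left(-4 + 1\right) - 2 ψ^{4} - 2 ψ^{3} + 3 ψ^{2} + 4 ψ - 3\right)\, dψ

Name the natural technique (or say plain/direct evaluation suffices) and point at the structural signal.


Method: no special technique — scan for structure and find none: constant multiples of powers of ψ, integrate directly.


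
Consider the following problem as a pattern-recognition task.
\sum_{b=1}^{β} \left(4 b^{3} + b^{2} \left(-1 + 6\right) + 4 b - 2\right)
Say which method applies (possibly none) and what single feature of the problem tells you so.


Verdict: no special technique — this is bookkeeping, not technique: standard formulas for sums of constant-multiple powers of b apply termwise.


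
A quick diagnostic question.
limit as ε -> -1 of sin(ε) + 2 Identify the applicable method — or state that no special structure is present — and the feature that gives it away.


Best approach: no special technique — the expression is continuous at the evaluation point — substitute directly; no indeterminate form appears.
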